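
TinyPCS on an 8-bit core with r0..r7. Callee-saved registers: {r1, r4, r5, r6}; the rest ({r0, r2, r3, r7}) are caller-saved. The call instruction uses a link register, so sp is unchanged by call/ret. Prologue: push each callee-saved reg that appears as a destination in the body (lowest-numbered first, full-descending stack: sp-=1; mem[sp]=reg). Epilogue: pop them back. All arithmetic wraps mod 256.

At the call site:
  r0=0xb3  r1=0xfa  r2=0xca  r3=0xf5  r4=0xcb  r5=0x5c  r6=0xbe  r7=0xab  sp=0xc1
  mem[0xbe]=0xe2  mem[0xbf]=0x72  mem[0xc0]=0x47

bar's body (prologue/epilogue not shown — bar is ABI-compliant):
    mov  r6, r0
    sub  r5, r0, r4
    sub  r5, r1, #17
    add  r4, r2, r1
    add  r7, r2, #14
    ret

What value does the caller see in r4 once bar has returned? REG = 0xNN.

prologue: push r4 → mem[0xc0]=0xcb, sp=0xc0
prologue: push r5 → mem[0xbf]=0x5c, sp=0xbf
prologue: push r6 → mem[0xbe]=0xbe, sp=0xbe
body[0] mov  r6, r0 → r6=0xb3
body[1] sub  r5, r0, r4 → r5=0xe8
body[2] sub  r5, r1, #17 → r5=0xe9
body[3] add  r4, r2, r1 → r4=0xc4
body[4] add  r7, r2, #14 → r7=0xd8
epilogue: pop r6=0xbe, sp=0xbf
epilogue: pop r5=0x5c, sp=0xc0
epilogue: pop r4=0xcb, sp=0xc1
r4 is callee-saved → restored

REG = 0xcb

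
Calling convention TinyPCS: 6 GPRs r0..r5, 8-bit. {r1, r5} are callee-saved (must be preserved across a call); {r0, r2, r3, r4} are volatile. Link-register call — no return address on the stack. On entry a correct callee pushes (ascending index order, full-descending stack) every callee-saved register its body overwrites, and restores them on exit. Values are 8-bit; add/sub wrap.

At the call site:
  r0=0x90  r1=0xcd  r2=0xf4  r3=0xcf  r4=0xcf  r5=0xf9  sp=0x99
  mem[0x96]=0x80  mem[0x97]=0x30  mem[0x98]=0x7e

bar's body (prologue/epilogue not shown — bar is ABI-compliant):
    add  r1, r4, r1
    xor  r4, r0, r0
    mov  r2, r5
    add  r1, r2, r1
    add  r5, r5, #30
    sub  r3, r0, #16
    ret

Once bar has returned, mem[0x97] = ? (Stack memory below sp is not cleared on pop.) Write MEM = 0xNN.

prologue: push r1 → mem[0x98]=0xcd, sp=0x98
prologue: push r5 → mem[0x97]=0xf9, sp=0x97
body[0] add  r1, r4, r1 → r1=0x9c
body[1] xor  r4, r0, r0 → r4=0x00
body[2] mov  r2, r5 → r2=0xf9
body[3] add  r1, r2, r1 → r1=0x95
body[4] add  r5, r5, #30 → r5=0x17
body[5] sub  r3, r0, #16 → r3=0x80
epilogue: pop r5=0xf9, sp=0x98
epilogue: pop r1=0xcd, sp=0x99
prologue pushed ['r1', 'r5'] at ['0x98', '0x97']

MEM = 0xf9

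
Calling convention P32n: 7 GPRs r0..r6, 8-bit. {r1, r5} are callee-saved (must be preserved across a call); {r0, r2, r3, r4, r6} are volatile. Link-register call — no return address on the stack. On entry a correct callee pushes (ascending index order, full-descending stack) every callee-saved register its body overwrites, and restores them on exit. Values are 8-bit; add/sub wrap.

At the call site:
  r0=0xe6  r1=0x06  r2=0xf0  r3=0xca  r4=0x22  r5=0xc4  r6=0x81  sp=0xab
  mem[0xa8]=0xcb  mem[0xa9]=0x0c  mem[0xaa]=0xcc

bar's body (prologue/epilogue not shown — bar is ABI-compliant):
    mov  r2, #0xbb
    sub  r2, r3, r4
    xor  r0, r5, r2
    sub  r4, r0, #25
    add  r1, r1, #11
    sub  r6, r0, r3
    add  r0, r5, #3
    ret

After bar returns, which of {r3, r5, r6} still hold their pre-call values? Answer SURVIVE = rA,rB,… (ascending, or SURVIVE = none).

prologue: push r1 → mem[0xaa]=0x06, sp=0xaa
body[0] mov  r2, #0xbb → r2=0xbb
body[1] sub  r2, r3, r4 → r2=0xa8
body[2] xor  r0, r5, r2 → r0=0x6c
body[3] sub  r4, r0, #25 → r4=0x53
body[4] add  r1, r1, #11 → r1=0x11
body[5] sub  r6, r0, r3 → r6=0xa2
body[6] add  r0, r5, #3 → r0=0xc7
epilogue: pop r1=0x06, sp=0xab
r3: caller-saved, written=False
r5: callee-saved, written=False
r6: caller-saved, written=True

SURVIVE = r3,r5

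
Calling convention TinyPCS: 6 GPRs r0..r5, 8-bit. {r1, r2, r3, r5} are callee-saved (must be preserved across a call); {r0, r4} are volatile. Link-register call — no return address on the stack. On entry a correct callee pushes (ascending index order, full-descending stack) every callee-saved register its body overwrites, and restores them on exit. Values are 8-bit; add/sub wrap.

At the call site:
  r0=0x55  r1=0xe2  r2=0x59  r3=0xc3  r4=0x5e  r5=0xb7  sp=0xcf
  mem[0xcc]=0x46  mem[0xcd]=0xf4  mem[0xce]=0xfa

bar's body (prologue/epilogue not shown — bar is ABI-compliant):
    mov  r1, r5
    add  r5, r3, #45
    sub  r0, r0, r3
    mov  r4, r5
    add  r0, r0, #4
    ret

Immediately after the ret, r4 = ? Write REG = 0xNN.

REG = 0xf0

prologue: push r1 → mem[0xce]=0xe2, sp=0xce
prologue: push r5 → mem[0xcd]=0xb7, sp=0xcd
body[0] mov  r1, r5 → r1=0xb7
body[1] add  r5, r3, #45 → r5=0xf0
body[2] sub  r0, r0, r3 → r0=0x92
body[3] mov  r4, r5 → r4=0xf0
body[4] add  r0, r0, #4 → r0=0x96
epilogue: pop r5=0xb7, sp=0xce
epilogue: pop r1=0xe2, sp=0xcf
r4 is caller-saved → body value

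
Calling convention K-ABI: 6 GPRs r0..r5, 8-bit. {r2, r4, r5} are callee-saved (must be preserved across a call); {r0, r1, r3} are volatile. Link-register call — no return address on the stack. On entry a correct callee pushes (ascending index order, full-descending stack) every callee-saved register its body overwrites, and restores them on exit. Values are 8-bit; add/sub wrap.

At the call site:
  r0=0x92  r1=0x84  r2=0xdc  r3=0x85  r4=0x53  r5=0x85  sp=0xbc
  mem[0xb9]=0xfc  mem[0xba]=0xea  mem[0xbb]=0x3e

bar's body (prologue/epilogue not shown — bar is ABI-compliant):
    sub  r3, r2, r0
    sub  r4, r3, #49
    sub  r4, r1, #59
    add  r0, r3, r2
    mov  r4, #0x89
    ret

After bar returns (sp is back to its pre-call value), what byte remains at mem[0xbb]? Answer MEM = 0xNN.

prologue: push r4 → mem[0xbb]=0x53, sp=0xbb
body[0] sub  r3, r2, r0 → r3=0x4a
body[1] sub  r4, r3, #49 → r4=0x19
body[2] sub  r4, r1, #59 → r4=0x49
body[3] add  r0, r3, r2 → r0=0x26
body[4] mov  r4, #0x89 → r4=0x89
epilogue: pop r4=0x53, sp=0xbc
prologue pushed ['r4'] at ['0xbb']

MEM = 0x53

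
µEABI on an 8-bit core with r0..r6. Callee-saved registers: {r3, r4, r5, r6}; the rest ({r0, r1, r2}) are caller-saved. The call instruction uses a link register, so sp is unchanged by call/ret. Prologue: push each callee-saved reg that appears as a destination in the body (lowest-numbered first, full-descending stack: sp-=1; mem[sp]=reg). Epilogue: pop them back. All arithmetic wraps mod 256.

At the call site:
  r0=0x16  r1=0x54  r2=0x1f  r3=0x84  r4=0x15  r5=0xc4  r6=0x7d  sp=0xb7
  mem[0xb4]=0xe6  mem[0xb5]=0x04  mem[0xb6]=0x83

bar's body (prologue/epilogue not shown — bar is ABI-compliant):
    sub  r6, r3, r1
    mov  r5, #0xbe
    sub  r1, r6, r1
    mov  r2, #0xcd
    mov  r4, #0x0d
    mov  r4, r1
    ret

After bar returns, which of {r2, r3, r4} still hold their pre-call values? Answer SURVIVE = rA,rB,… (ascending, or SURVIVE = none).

prologue: push r4 → mem[0xb6]=0x15, sp=0xb6
prologue: push r5 → mem[0xb5]=0xc4, sp=0xb5
prologue: push r6 → mem[0xb4]=0x7d, sp=0xb4
body[0] sub  r6, r3, r1 → r6=0x30
body[1] mov  r5, #0xbe → r5=0xbe
body[2] sub  r1, r6, r1 → r1=0xdc
body[3] mov  r2, #0xcd → r2=0xcd
body[4] mov  r4, #0x0d → r4=0x0d
body[5] mov  r4, r1 → r4=0xdc
epilogue: pop r6=0x7d, sp=0xb5
epilogue: pop r5=0xc4, sp=0xb6
epilogue: pop r4=0x15, sp=0xb7
r2: caller-saved, written=True
r3: callee-saved, written=False
r4: callee-saved, written=True

SURVIVE = r3,r4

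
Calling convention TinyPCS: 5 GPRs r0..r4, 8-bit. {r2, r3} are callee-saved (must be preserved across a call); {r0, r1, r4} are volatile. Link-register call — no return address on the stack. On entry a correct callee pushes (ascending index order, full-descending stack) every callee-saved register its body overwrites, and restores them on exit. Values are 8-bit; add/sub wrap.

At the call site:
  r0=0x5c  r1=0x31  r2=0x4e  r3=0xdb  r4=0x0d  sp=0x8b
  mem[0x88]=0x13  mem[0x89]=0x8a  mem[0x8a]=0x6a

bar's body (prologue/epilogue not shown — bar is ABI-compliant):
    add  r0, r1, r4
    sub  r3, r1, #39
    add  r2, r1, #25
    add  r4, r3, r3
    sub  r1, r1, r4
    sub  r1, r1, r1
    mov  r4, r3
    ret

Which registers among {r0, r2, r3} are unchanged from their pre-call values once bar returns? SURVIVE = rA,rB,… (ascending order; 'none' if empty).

prologue: push r2 → mem[0x8a]=0x4e, sp=0x8a
prologue: push r3 → mem[0x89]=0xdb, sp=0x89
body[0] add  r0, r1, r4 → r0=0x3e
body[1] sub  r3, r1, #39 → r3=0x0a
body[2] add  r2, r1, #25 → r2=0x4a
body[3] add  r4, r3, r3 → r4=0x14
body[4] sub  r1, r1, r4 → r1=0x1d
body[5] sub  r1, r1, r1 → r1=0x00
body[6] mov  r4, r3 → r4=0x0a
epilogue: pop r3=0xdb, sp=0x8a
epilogue: pop r2=0x4e, sp=0x8b
r0: caller-saved, written=True
r2: callee-saved, written=True
r3: callee-saved, written=True

SURVIVE = r2,r3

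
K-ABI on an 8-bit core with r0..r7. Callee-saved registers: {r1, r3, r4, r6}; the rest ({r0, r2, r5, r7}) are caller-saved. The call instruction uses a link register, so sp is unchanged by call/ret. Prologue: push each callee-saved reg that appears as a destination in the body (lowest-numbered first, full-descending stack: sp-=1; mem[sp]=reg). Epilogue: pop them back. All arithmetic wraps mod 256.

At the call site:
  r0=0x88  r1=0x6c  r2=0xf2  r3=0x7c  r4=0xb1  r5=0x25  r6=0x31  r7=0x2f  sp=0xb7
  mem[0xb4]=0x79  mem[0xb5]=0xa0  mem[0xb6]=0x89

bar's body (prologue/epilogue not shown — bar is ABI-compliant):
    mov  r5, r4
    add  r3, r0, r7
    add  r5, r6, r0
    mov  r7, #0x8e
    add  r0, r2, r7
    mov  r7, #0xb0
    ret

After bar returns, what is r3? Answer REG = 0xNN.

REG = 0x7c

prologue: push r3 -> mem[0xb6]=0x7c, sp=0xb6
body[0] mov  r5, r4 -> r5=0xb1
body[1] add  r3, r0, r7 -> r3=0xb7
body[2] add  r5, r6, r0 -> r5=0xb9
body[3] mov  r7, #0x8e -> r7=0x8e
body[4] add  r0, r2, r7 -> r0=0x80
body[5] mov  r7, #0xb0 -> r7=0xb0
epilogue: pop r3=0x7c, sp=0xb7
r3 is callee-saved -> restored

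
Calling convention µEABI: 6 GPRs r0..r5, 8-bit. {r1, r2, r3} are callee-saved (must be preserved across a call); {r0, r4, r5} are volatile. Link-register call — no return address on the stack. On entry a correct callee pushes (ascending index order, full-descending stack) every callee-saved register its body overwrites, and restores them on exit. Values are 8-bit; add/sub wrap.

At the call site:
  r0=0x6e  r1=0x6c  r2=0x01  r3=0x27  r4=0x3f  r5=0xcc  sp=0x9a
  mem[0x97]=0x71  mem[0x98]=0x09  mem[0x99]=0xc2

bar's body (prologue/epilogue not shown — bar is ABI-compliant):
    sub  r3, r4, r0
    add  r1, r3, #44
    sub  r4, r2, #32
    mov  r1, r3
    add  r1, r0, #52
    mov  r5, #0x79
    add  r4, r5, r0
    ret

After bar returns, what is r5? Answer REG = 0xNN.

REG = 0x79

prologue: push r1 -> mem[0x99]=0x6c, sp=0x99
prologue: push r3 -> mem[0x98]=0x27, sp=0x98
body[0] sub  r3, r4, r0 -> r3=0xd1
body[1] add  r1, r3, #44 -> r1=0xfd
body[2] sub  r4, r2, #32 -> r4=0xe1
body[3] mov  r1, r3 -> r1=0xd1
body[4] add  r1, r0, #52 -> r1=0xa2
body[5] mov  r5, #0x79 -> r5=0x79
body[6] add  r4, r5, r0 -> r4=0xe7
epilogue: pop r3=0x27, sp=0x99
epilogue: pop r1=0x6c, sp=0x9a
r5 is caller-saved -> body value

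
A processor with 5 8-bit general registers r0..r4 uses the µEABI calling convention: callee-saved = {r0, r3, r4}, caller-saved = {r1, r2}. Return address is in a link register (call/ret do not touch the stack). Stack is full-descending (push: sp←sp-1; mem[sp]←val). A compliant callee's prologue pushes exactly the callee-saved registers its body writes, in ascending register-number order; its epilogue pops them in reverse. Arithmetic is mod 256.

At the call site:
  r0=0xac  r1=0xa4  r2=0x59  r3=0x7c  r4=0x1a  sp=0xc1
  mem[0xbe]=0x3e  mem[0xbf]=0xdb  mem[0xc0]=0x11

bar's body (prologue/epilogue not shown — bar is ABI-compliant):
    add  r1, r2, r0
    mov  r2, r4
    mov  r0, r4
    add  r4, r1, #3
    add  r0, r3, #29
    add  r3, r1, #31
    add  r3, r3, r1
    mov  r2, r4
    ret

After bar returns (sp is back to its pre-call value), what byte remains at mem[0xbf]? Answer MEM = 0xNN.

MEM = 0x7c

prologue: push r0 -> mem[0xc0]=0xac, sp=0xc0
prologue: push r3 -> mem[0xbf]=0x7c, sp=0xbf
prologue: push r4 -> mem[0xbe]=0x1a, sp=0xbe
body[0] add  r1, r2, r0 -> r1=0x05
body[1] mov  r2, r4 -> r2=0x1a
body[2] mov  r0, r4 -> r0=0x1a
body[3] add  r4, r1, #3 -> r4=0x08
body[4] add  r0, r3, #29 -> r0=0x99
body[5] add  r3, r1, #31 -> r3=0x24
body[6] add  r3, r3, r1 -> r3=0x29
body[7] mov  r2, r4 -> r2=0x08
epilogue: pop r4=0x1a, sp=0xbf
epilogue: pop r3=0x7c, sp=0xc0
epilogue: pop r0=0xac, sp=0xc1
prologue pushed ['r0', 'r3', 'r4'] at ['0xc0', '0xbf', '0xbe']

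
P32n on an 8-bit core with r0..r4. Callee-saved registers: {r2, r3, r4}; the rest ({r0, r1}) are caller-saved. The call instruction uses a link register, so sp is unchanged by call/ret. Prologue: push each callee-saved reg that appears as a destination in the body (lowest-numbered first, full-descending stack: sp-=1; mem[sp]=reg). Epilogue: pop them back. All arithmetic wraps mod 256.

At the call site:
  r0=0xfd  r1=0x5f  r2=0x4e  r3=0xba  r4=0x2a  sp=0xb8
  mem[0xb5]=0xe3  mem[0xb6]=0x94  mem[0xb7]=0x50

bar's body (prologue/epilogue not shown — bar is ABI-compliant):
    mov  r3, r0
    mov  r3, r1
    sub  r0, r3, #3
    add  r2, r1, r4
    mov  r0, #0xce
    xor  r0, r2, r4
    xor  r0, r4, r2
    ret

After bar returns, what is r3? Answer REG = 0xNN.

REG = 0xba

prologue: push r2 → mem[0xb7]=0x4e, sp=0xb7
prologue: push r3 → mem[0xb6]=0xba, sp=0xb6
body[0] mov  r3, r0 → r3=0xfd
body[1] mov  r3, r1 → r3=0x5f
body[2] sub  r0, r3, #3 → r0=0x5c
body[3] add  r2, r1, r4 → r2=0x89
body[4] mov  r0, #0xce → r0=0xce
body[5] xor  r0, r2, r4 → r0=0xa3
body[6] xor  r0, r4, r2 → r0=0xa3
epilogue: pop r3=0xba, sp=0xb7
epilogue: pop r2=0x4e, sp=0xb8
r3 is callee-saved → restored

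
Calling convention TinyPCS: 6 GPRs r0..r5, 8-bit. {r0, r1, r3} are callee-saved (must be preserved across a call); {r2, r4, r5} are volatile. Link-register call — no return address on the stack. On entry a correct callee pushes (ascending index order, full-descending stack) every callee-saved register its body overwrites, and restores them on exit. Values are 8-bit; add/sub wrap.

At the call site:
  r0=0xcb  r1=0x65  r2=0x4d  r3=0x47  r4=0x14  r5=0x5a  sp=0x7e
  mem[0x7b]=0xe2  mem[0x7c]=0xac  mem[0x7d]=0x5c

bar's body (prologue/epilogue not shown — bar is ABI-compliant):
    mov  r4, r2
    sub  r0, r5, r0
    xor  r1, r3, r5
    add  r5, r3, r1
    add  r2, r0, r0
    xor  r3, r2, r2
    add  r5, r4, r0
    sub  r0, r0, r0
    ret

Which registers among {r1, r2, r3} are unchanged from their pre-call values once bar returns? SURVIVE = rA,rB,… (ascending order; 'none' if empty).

SURVIVE = r1,r3

prologue: push r0 → mem[0x7d]=0xcb, sp=0x7d
prologue: push r1 → mem[0x7c]=0x65, sp=0x7c
prologue: push r3 → mem[0x7b]=0x47, sp=0x7b
body[0] mov  r4, r2 → r4=0x4d
body[1] sub  r0, r5, r0 → r0=0x8f
body[2] xor  r1, r3, r5 → r1=0x1d
body[3] add  r5, r3, r1 → r5=0x64
body[4] add  r2, r0, r0 → r2=0x1e
body[5] xor  r3, r2, r2 → r3=0x00
body[6] add  r5, r4, r0 → r5=0xdc
body[7] sub  r0, r0, r0 → r0=0x00
epilogue: pop r3=0x47, sp=0x7c
epilogue: pop r1=0x65, sp=0x7d
epilogue: pop r0=0xcb, sp=0x7e
r1: callee-saved, written=True
r2: caller-saved, written=True
r3: callee-saved, written=True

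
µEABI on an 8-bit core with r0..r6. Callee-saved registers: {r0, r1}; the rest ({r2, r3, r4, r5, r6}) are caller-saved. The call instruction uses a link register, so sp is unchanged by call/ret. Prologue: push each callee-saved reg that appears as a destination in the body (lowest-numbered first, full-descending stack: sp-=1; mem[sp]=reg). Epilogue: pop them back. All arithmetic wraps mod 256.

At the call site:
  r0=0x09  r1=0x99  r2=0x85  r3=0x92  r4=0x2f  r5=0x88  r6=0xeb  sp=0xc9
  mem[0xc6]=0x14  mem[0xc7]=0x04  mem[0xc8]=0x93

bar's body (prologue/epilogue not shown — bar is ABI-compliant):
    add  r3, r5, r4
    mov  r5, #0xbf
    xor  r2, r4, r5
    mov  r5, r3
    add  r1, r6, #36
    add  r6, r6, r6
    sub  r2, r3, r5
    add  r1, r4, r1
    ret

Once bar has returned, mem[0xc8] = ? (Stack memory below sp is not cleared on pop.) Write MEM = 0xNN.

prologue: push r1 -> mem[0xc8]=0x99, sp=0xc8
body[0] add  r3, r5, r4 -> r3=0xb7
body[1] mov  r5, #0xbf -> r5=0xbf
body[2] xor  r2, r4, r5 -> r2=0x90
body[3] mov  r5, r3 -> r5=0xb7
body[4] add  r1, r6, #36 -> r1=0x0f
body[5] add  r6, r6, r6 -> r6=0xd6
body[6] sub  r2, r3, r5 -> r2=0x00
body[7] add  r1, r4, r1 -> r1=0x3e
epilogue: pop r1=0x99, sp=0xc9
prologue pushed ['r1'] at ['0xc8']

MEM = 0x99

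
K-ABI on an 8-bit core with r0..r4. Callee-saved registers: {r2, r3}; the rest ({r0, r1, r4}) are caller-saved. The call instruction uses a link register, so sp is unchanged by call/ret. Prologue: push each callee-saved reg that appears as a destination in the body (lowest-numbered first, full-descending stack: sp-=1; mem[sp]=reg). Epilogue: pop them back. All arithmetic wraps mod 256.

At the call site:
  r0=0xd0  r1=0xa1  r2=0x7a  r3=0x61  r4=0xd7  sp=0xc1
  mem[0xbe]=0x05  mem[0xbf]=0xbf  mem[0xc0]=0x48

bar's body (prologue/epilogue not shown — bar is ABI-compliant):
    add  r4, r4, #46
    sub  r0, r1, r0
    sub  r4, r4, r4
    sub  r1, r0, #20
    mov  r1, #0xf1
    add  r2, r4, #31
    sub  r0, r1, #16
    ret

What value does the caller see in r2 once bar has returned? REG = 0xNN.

prologue: push r2 → mem[0xc0]=0x7a, sp=0xc0
body[0] add  r4, r4, #46 → r4=0x05
body[1] sub  r0, r1, r0 → r0=0xd1
body[2] sub  r4, r4, r4 → r4=0x00
body[3] sub  r1, r0, #20 → r1=0xbd
body[4] mov  r1, #0xf1 → r1=0xf1
body[5] add  r2, r4, #31 → r2=0x1f
body[6] sub  r0, r1, #16 → r0=0xe1
epilogue: pop r2=0x7a, sp=0xc1
r2 is callee-saved → restored

REG = 0x7a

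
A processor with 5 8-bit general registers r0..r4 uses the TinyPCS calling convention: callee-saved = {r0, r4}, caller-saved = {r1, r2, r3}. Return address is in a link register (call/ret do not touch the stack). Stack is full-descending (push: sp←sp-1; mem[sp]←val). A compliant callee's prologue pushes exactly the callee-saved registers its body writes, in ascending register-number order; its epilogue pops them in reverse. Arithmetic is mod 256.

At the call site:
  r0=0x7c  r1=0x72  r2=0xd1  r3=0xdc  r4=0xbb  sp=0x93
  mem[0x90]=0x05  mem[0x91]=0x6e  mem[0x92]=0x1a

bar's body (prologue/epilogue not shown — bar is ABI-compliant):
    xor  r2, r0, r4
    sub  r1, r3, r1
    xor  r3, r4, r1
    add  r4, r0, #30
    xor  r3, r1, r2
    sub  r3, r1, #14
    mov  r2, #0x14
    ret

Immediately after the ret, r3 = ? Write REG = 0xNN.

REG = 0x5c

prologue: push r4 → mem[0x92]=0xbb, sp=0x92
body[0] xor  r2, r0, r4 → r2=0xc7
body[1] sub  r1, r3, r1 → r1=0x6a
body[2] xor  r3, r4, r1 → r3=0xd1
body[3] add  r4, r0, #30 → r4=0x9a
body[4] xor  r3, r1, r2 → r3=0xad
body[5] sub  r3, r1, #14 → r3=0x5c
body[6] mov  r2, #0x14 → r2=0x14
epilogue: pop r4=0xbb, sp=0x93
r3 is caller-saved → body value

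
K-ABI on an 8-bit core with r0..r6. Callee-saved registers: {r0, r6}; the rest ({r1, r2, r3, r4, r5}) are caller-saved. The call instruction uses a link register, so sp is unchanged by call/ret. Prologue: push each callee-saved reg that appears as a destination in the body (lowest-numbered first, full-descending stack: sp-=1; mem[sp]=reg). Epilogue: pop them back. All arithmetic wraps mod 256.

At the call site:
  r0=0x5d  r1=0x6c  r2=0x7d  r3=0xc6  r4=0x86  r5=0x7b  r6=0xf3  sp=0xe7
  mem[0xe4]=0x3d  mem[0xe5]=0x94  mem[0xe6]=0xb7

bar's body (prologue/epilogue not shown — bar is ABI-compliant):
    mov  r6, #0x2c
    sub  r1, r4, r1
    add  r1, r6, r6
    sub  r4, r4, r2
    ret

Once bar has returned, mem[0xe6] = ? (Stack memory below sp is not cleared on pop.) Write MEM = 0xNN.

MEM = 0xf3

prologue: push r6 → mem[0xe6]=0xf3, sp=0xe6
body[0] mov  r6, #0x2c → r6=0x2c
body[1] sub  r1, r4, r1 → r1=0x1a
body[2] add  r1, r6, r6 → r1=0x58
body[3] sub  r4, r4, r2 → r4=0x09
epilogue: pop r6=0xf3, sp=0xe7
prologue pushed ['r6'] at ['0xe6']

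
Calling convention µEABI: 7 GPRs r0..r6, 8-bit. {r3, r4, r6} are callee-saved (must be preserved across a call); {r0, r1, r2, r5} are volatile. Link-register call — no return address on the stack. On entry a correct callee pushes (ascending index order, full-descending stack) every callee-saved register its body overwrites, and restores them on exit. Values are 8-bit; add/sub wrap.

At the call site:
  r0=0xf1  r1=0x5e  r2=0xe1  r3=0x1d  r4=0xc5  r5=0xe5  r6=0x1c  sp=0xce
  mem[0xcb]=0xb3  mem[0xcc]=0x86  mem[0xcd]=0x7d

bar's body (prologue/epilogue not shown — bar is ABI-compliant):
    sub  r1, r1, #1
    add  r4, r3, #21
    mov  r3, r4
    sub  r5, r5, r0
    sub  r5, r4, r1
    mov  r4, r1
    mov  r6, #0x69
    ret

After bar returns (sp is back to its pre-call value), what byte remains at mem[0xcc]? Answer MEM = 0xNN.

prologue: push r3 -> mem[0xcd]=0x1d, sp=0xcd
prologue: push r4 -> mem[0xcc]=0xc5, sp=0xcc
prologue: push r6 -> mem[0xcb]=0x1c, sp=0xcb
body[0] sub  r1, r1, #1 -> r1=0x5d
body[1] add  r4, r3, #21 -> r4=0x32
body[2] mov  r3, r4 -> r3=0x32
body[3] sub  r5, r5, r0 -> r5=0xf4
body[4] sub  r5, r4, r1 -> r5=0xd5
body[5] mov  r4, r1 -> r4=0x5d
body[6] mov  r6, #0x69 -> r6=0x69
epilogue: pop r6=0x1c, sp=0xcc
epilogue: pop r4=0xc5, sp=0xcd
epilogue: pop r3=0x1d, sp=0xce
prologue pushed ['r3', 'r4', 'r6'] at ['0xcd', '0xcc', '0xcb']

MEM = 0xc5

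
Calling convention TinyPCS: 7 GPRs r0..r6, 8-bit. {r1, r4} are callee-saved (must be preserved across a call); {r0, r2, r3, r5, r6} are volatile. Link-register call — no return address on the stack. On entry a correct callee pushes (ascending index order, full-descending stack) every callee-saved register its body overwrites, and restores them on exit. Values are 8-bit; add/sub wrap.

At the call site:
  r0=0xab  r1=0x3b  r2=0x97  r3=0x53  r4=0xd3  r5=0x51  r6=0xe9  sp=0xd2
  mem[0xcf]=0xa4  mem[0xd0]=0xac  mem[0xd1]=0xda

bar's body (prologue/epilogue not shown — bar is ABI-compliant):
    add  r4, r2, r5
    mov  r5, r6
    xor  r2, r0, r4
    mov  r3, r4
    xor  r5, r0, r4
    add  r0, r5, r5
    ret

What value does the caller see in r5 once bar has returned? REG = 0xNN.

prologue: push r4 -> mem[0xd1]=0xd3, sp=0xd1
body[0] add  r4, r2, r5 -> r4=0xe8
body[1] mov  r5, r6 -> r5=0xe9
body[2] xor  r2, r0, r4 -> r2=0x43
body[3] mov  r3, r4 -> r3=0xe8
body[4] xor  r5, r0, r4 -> r5=0x43
body[5] add  r0, r5, r5 -> r0=0x86
epilogue: pop r4=0xd3, sp=0xd2
r5 is caller-saved -> body value

REG = 0x43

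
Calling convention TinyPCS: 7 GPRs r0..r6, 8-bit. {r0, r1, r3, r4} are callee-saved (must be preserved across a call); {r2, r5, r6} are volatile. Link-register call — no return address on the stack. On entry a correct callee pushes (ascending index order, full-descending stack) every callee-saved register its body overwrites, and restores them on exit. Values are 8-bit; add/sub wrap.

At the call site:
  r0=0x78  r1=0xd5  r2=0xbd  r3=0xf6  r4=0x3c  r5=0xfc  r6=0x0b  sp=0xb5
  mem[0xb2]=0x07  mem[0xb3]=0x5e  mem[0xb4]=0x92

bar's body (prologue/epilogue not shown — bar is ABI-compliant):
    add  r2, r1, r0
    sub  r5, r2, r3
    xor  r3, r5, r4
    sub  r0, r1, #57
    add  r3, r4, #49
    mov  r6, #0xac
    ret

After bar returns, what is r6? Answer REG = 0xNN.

REG = 0xac

prologue: push r0 -> mem[0xb4]=0x78, sp=0xb4
prologue: push r3 -> mem[0xb3]=0xf6, sp=0xb3
body[0] add  r2, r1, r0 -> r2=0x4d
body[1] sub  r5, r2, r3 -> r5=0x57
body[2] xor  r3, r5, r4 -> r3=0x6b
body[3] sub  r0, r1, #57 -> r0=0x9c
body[4] add  r3, r4, #49 -> r3=0x6d
body[5] mov  r6, #0xac -> r6=0xac
epilogue: pop r3=0xf6, sp=0xb4
epilogue: pop r0=0x78, sp=0xb5
r6 is caller-saved -> body value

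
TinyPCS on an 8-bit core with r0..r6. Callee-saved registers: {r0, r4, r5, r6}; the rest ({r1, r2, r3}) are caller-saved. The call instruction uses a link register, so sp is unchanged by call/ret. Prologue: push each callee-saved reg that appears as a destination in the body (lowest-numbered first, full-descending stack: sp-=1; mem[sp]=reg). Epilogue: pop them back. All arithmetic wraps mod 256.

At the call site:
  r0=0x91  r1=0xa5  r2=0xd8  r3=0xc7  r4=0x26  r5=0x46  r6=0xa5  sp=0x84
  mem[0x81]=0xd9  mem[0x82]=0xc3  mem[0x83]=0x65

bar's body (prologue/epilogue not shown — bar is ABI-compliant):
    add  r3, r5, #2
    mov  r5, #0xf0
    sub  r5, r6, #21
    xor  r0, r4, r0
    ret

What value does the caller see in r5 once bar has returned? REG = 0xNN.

prologue: push r0 → mem[0x83]=0x91, sp=0x83
prologue: push r5 → mem[0x82]=0x46, sp=0x82
body[0] add  r3, r5, #2 → r3=0x48
body[1] mov  r5, #0xf0 → r5=0xf0
body[2] sub  r5, r6, #21 → r5=0x90
body[3] xor  r0, r4, r0 → r0=0xb7
epilogue: pop r5=0x46, sp=0x83
epilogue: pop r0=0x91, sp=0x84
r5 is callee-saved → restored

REG = 0x46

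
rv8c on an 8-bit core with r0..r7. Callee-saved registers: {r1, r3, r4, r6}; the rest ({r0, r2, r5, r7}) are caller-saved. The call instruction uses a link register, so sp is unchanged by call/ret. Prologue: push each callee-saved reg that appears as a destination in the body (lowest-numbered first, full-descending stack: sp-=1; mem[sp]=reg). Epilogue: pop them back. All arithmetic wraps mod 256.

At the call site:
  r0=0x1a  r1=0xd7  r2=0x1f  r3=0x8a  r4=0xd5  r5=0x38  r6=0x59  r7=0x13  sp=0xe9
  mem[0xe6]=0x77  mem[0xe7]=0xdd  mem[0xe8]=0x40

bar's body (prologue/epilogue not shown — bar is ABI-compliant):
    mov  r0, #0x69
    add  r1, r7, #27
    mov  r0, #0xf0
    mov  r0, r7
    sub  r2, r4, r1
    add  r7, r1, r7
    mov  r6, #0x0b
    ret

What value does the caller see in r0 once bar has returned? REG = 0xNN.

REG = 0x13

prologue: push r1 -> mem[0xe8]=0xd7, sp=0xe8
prologue: push r6 -> mem[0xe7]=0x59, sp=0xe7
body[0] mov  r0, #0x69 -> r0=0x69
body[1] add  r1, r7, #27 -> r1=0x2e
body[2] mov  r0, #0xf0 -> r0=0xf0
body[3] mov  r0, r7 -> r0=0x13
body[4] sub  r2, r4, r1 -> r2=0xa7
body[5] add  r7, r1, r7 -> r7=0x41
body[6] mov  r6, #0x0b -> r6=0x0b
epilogue: pop r6=0x59, sp=0xe8
epilogue: pop r1=0xd7, sp=0xe9
r0 is caller-saved -> body value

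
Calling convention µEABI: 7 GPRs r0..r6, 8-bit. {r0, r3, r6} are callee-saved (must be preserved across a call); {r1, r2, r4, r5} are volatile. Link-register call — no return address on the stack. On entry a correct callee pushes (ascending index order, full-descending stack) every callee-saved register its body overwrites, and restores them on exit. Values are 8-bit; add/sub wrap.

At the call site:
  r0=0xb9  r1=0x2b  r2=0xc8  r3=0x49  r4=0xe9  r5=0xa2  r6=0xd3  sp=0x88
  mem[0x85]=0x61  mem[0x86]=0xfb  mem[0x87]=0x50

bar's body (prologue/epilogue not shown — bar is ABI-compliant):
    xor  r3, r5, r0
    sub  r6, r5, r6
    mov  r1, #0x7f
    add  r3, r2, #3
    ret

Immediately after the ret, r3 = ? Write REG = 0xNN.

REG = 0x49

prologue: push r3 → mem[0x87]=0x49, sp=0x87
prologue: push r6 → mem[0x86]=0xd3, sp=0x86
body[0] xor  r3, r5, r0 → r3=0x1b
body[1] sub  r6, r5, r6 → r6=0xcf
body[2] mov  r1, #0x7f → r1=0x7f
body[3] add  r3, r2, #3 → r3=0xcb
epilogue: pop r6=0xd3, sp=0x87
epilogue: pop r3=0x49, sp=0x88
r3 is callee-saved → restored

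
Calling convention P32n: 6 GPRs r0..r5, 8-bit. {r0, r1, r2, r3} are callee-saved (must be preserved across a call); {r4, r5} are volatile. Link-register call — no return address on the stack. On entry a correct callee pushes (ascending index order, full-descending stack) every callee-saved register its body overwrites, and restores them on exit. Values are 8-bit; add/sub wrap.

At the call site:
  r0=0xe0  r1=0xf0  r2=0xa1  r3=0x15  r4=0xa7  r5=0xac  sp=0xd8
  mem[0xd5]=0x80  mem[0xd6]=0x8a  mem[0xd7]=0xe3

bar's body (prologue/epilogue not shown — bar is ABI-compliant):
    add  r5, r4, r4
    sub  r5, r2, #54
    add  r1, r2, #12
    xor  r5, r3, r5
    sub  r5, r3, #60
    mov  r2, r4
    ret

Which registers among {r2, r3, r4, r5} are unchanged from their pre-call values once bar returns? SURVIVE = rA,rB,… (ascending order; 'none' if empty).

SURVIVE = r2,r3,r4

prologue: push r1 → mem[0xd7]=0xf0, sp=0xd7
prologue: push r2 → mem[0xd6]=0xa1, sp=0xd6
body[0] add  r5, r4, r4 → r5=0x4e
body[1] sub  r5, r2, #54 → r5=0x6b
body[2] add  r1, r2, #12 → r1=0xad
body[3] xor  r5, r3, r5 → r5=0x7e
body[4] sub  r5, r3, #60 → r5=0xd9
body[5] mov  r2, r4 → r2=0xa7
epilogue: pop r2=0xa1, sp=0xd7
epilogue: pop r1=0xf0, sp=0xd8
r2: callee-saved, written=True
r3: callee-saved, written=False
r4: caller-saved, written=False
r5: caller-saved, written=True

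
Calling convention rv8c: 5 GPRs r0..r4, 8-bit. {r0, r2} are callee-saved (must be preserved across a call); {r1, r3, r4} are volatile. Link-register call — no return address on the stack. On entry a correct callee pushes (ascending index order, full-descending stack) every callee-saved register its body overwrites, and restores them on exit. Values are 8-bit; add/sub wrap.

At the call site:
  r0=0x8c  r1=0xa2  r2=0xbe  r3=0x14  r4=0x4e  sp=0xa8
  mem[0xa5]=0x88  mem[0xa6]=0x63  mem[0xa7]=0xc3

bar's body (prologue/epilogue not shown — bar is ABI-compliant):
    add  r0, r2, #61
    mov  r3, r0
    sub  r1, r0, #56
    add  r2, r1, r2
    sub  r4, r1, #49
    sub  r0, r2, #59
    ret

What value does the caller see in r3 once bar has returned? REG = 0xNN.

REG = 0xfb

prologue: push r0 → mem[0xa7]=0x8c, sp=0xa7
prologue: push r2 → mem[0xa6]=0xbe, sp=0xa6
body[0] add  r0, r2, #61 → r0=0xfb
body[1] mov  r3, r0 → r3=0xfb
body[2] sub  r1, r0, #56 → r1=0xc3
body[3] add  r2, r1, r2 → r2=0x81
body[4] sub  r4, r1, #49 → r4=0x92
body[5] sub  r0, r2, #59 → r0=0x46
epilogue: pop r2=0xbe, sp=0xa7
epilogue: pop r0=0x8c, sp=0xa8
r3 is caller-saved → body value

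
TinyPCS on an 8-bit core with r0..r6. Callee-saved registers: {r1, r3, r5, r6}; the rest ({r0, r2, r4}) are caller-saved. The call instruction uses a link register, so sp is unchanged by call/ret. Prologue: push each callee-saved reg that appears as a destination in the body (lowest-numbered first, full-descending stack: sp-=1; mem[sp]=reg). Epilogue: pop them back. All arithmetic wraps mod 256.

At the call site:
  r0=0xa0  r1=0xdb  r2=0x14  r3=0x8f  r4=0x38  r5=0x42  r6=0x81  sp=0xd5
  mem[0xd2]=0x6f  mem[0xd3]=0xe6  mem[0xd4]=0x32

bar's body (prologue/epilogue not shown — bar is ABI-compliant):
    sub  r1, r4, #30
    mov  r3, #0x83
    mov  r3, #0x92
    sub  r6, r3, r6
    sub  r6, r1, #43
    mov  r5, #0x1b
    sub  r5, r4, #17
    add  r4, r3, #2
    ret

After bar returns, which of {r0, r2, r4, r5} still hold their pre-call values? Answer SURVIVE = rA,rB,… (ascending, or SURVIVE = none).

SURVIVE = r0,r2,r5

prologue: push r1 -> mem[0xd4]=0xdb, sp=0xd4
prologue: push r3 -> mem[0xd3]=0x8f, sp=0xd3
prologue: push r5 -> mem[0xd2]=0x42, sp=0xd2
prologue: push r6 -> mem[0xd1]=0x81, sp=0xd1
body[0] sub  r1, r4, #30 -> r1=0x1a
body[1] mov  r3, #0x83 -> r3=0x83
body[2] mov  r3, #0x92 -> r3=0x92
body[3] sub  r6, r3, r6 -> r6=0x11
body[4] sub  r6, r1, #43 -> r6=0xef
body[5] mov  r5, #0x1b -> r5=0x1b
body[6] sub  r5, r4, #17 -> r5=0x27
body[7] add  r4, r3, #2 -> r4=0x94
epilogue: pop r6=0x81, sp=0xd2
epilogue: pop r5=0x42, sp=0xd3
epilogue: pop r3=0x8f, sp=0xd4
epilogue: pop r1=0xdb, sp=0xd5
r0: caller-saved, written=False
r2: caller-saved, written=False
r4: caller-saved, written=True
r5: callee-saved, written=True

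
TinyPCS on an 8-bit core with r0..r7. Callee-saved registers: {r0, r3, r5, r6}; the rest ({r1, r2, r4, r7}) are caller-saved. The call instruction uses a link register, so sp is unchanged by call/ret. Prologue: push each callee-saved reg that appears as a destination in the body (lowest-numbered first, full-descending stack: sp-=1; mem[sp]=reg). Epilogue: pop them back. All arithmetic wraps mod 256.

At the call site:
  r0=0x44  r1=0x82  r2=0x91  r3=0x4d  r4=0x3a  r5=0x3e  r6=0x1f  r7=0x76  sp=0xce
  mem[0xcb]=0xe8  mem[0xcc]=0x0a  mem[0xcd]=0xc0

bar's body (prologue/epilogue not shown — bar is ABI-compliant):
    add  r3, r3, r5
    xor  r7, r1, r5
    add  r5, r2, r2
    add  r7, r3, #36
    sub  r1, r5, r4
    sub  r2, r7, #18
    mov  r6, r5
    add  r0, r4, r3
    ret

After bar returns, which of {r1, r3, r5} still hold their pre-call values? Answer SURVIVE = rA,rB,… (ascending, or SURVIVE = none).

prologue: push r0 → mem[0xcd]=0x44, sp=0xcd
prologue: push r3 → mem[0xcc]=0x4d, sp=0xcc
prologue: push r5 → mem[0xcb]=0x3e, sp=0xcb
prologue: push r6 → mem[0xca]=0x1f, sp=0xca
body[0] add  r3, r3, r5 → r3=0x8b
body[1] xor  r7, r1, r5 → r7=0xbc
body[2] add  r5, r2, r2 → r5=0x22
body[3] add  r7, r3, #36 → r7=0xaf
body[4] sub  r1, r5, r4 → r1=0xe8
body[5] sub  r2, r7, #18 → r2=0x9d
body[6] mov  r6, r5 → r6=0x22
body[7] add  r0, r4, r3 → r0=0xc5
epilogue: pop r6=0x1f, sp=0xcb
epilogue: pop r5=0x3e, sp=0xcc
epilogue: pop r3=0x4d, sp=0xcd
epilogue: pop r0=0x44, sp=0xce
r1: caller-saved, written=True
r3: callee-saved, written=True
r5: callee-saved, written=True

SURVIVE = r3,r5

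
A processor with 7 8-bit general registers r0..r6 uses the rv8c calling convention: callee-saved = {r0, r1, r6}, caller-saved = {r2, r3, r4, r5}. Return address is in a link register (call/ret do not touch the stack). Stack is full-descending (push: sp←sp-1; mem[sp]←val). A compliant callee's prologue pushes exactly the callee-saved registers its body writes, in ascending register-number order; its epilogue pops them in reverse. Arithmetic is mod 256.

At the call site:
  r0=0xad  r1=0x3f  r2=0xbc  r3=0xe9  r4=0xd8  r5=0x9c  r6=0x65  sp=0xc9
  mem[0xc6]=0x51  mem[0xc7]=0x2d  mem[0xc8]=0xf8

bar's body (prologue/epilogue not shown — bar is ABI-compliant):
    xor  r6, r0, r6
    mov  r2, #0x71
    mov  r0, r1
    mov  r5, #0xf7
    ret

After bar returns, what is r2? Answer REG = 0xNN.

prologue: push r0 -> mem[0xc8]=0xad, sp=0xc8
prologue: push r6 -> mem[0xc7]=0x65, sp=0xc7
body[0] xor  r6, r0, r6 -> r6=0xc8
body[1] mov  r2, #0x71 -> r2=0x71
body[2] mov  r0, r1 -> r0=0x3f
body[3] mov  r5, #0xf7 -> r5=0xf7
epilogue: pop r6=0x65, sp=0xc8
epilogue: pop r0=0xad, sp=0xc9
r2 is caller-saved -> body value

REG = 0x71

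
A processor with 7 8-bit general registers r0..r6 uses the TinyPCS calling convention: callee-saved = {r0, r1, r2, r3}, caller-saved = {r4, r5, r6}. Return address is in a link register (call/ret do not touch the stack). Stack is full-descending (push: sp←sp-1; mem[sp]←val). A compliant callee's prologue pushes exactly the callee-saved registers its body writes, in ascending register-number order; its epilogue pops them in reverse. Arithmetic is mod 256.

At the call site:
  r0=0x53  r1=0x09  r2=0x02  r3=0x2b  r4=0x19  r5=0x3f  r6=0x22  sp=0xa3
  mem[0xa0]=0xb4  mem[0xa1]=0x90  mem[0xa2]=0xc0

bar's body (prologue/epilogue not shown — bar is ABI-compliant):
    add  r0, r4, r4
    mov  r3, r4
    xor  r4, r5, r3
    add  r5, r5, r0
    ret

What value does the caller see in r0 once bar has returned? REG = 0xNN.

REG = 0x53

prologue: push r0 -> mem[0xa2]=0x53, sp=0xa2
prologue: push r3 -> mem[0xa1]=0x2b, sp=0xa1
body[0] add  r0, r4, r4 -> r0=0x32
body[1] mov  r3, r4 -> r3=0x19
body[2] xor  r4, r5, r3 -> r4=0x26
body[3] add  r5, r5, r0 -> r5=0x71
epilogue: pop r3=0x2b, sp=0xa2
epilogue: pop r0=0x53, sp=0xa3
r0 is callee-saved -> restored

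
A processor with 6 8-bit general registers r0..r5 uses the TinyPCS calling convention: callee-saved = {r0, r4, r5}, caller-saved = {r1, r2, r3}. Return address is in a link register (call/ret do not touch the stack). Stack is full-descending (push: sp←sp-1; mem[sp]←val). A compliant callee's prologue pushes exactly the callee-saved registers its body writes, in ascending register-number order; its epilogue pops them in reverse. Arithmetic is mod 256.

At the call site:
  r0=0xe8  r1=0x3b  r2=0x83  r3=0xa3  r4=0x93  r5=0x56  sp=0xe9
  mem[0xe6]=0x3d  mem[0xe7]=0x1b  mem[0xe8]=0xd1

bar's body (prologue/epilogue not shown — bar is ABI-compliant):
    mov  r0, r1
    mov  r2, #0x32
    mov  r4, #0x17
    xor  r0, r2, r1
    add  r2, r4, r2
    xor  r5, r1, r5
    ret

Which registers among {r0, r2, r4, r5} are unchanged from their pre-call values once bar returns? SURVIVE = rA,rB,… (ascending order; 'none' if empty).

prologue: push r0 → mem[0xe8]=0xe8, sp=0xe8
prologue: push r4 → mem[0xe7]=0x93, sp=0xe7
prologue: push r5 → mem[0xe6]=0x56, sp=0xe6
body[0] mov  r0, r1 → r0=0x3b
body[1] mov  r2, #0x32 → r2=0x32
body[2] mov  r4, #0x17 → r4=0x17
body[3] xor  r0, r2, r1 → r0=0x09
body[4] add  r2, r4, r2 → r2=0x49
body[5] xor  r5, r1, r5 → r5=0x6d
epilogue: pop r5=0x56, sp=0xe7
epilogue: pop r4=0x93, sp=0xe8
epilogue: pop r0=0xe8, sp=0xe9
r0: callee-saved, written=True
r2: caller-saved, written=True
r4: callee-saved, written=True
r5: callee-saved, written=True

SURVIVE = r0,r4,r5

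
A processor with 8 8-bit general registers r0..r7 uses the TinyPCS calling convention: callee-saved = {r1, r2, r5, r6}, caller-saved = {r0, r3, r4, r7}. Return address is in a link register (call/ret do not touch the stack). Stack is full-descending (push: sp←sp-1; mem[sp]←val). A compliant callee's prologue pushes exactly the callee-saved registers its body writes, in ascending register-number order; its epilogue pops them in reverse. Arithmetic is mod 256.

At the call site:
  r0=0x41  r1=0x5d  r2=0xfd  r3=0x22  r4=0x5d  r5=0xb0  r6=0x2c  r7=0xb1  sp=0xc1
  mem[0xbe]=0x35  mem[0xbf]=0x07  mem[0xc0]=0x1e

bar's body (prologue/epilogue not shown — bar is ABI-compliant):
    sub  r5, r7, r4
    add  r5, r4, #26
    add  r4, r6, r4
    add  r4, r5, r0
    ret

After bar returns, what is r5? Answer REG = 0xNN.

prologue: push r5 → mem[0xc0]=0xb0, sp=0xc0
body[0] sub  r5, r7, r4 → r5=0x54
body[1] add  r5, r4, #26 → r5=0x77
body[2] add  r4, r6, r4 → r4=0x89
body[3] add  r4, r5, r0 → r4=0xb8
epilogue: pop r5=0xb0, sp=0xc1
r5 is callee-saved → restored

REG = 0xb0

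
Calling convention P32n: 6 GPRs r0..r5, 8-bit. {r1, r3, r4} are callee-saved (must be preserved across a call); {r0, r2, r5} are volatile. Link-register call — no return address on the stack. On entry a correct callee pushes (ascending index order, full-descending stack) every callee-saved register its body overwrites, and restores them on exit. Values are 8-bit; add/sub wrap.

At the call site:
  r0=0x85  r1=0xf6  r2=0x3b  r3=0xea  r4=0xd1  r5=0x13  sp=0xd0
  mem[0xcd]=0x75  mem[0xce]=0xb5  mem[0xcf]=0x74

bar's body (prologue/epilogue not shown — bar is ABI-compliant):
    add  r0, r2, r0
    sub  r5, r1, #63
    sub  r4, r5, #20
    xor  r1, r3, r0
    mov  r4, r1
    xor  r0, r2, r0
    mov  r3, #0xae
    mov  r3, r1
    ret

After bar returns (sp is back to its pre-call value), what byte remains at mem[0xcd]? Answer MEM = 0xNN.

MEM = 0xd1

prologue: push r1 → mem[0xcf]=0xf6, sp=0xcf
prologue: push r3 → mem[0xce]=0xea, sp=0xce
prologue: push r4 → mem[0xcd]=0xd1, sp=0xcd
body[0] add  r0, r2, r0 → r0=0xc0
body[1] sub  r5, r1, #63 → r5=0xb7
body[2] sub  r4, r5, #20 → r4=0xa3
body[3] xor  r1, r3, r0 → r1=0x2a
body[4] mov  r4, r1 → r4=0x2a
body[5] xor  r0, r2, r0 → r0=0xfb
body[6] mov  r3, #0xae → r3=0xae
body[7] mov  r3, r1 → r3=0x2a
epilogue: pop r4=0xd1, sp=0xce
epilogue: pop r3=0xea, sp=0xcf
epilogue: pop r1=0xf6, sp=0xd0
prologue pushed ['r1', 'r3', 'r4'] at ['0xcf', '0xce', '0xcd']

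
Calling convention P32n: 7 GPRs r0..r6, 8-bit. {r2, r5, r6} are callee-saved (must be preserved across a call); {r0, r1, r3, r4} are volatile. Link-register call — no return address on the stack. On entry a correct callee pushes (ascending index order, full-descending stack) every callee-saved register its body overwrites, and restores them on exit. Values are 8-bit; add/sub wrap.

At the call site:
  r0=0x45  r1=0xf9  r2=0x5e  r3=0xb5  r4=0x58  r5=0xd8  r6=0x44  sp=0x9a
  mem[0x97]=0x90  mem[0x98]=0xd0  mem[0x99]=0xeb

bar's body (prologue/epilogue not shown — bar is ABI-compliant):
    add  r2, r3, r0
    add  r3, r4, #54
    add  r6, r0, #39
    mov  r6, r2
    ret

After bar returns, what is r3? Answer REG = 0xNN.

prologue: push r2 -> mem[0x99]=0x5e, sp=0x99
prologue: push r6 -> mem[0x98]=0x44, sp=0x98
body[0] add  r2, r3, r0 -> r2=0xfa
body[1] add  r3, r4, #54 -> r3=0x8e
body[2] add  r6, r0, #39 -> r6=0x6c
body[3] mov  r6, r2 -> r6=0xfa
epilogue: pop r6=0x44, sp=0x99
epilogue: pop r2=0x5e, sp=0x9a
r3 is caller-saved -> body value

REG = 0x8e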